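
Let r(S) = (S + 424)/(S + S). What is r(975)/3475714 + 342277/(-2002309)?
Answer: -2319828272286809/13570934176070700 ≈ -0.17094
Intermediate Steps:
r(S) = (424 + S)/(2*S) (r(S) = (424 + S)/((2*S)) = (424 + S)*(1/(2*S)) = (424 + S)/(2*S))
r(975)/3475714 + 342277/(-2002309) = ((½)*(424 + 975)/975)/3475714 + 342277/(-2002309) = ((½)*(1/975)*1399)*(1/3475714) + 342277*(-1/2002309) = (1399/1950)*(1/3475714) - 342277/2002309 = 1399/6777642300 - 342277/2002309 = -2319828272286809/13570934176070700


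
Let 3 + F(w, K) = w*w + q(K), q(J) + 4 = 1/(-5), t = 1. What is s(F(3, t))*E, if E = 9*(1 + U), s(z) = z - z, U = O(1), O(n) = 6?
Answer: 0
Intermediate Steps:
U = 6
q(J) = -21/5 (q(J) = -4 + 1/(-5) = -4 - 1/5 = -21/5)
F(w, K) = -36/5 + w**2 (F(w, K) = -3 + (w*w - 21/5) = -3 + (w**2 - 21/5) = -3 + (-21/5 + w**2) = -36/5 + w**2)
s(z) = 0
E = 63 (E = 9*(1 + 6) = 9*7 = 63)
s(F(3, t))*E = 0*63 = 0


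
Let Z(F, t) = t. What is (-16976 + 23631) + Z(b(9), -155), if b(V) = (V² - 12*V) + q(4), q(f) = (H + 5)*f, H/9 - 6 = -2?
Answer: 6500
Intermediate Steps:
H = 36 (H = 54 + 9*(-2) = 54 - 18 = 36)
q(f) = 41*f (q(f) = (36 + 5)*f = 41*f)
b(V) = 164 + V² - 12*V (b(V) = (V² - 12*V) + 41*4 = (V² - 12*V) + 164 = 164 + V² - 12*V)
(-16976 + 23631) + Z(b(9), -155) = (-16976 + 23631) - 155 = 6655 - 155 = 6500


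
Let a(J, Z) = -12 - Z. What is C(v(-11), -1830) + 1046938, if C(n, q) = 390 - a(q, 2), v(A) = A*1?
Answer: 1047342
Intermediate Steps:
v(A) = A
C(n, q) = 404 (C(n, q) = 390 - (-12 - 1*2) = 390 - (-12 - 2) = 390 - 1*(-14) = 390 + 14 = 404)
C(v(-11), -1830) + 1046938 = 404 + 1046938 = 1047342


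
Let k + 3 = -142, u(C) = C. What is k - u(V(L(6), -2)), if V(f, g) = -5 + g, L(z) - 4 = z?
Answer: -138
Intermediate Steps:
L(z) = 4 + z
k = -145 (k = -3 - 142 = -145)
k - u(V(L(6), -2)) = -145 - (-5 - 2) = -145 - 1*(-7) = -145 + 7 = -138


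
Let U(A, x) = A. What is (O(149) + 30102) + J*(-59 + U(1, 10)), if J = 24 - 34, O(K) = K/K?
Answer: 30683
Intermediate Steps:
O(K) = 1
J = -10
(O(149) + 30102) + J*(-59 + U(1, 10)) = (1 + 30102) - 10*(-59 + 1) = 30103 - 10*(-58) = 30103 + 580 = 30683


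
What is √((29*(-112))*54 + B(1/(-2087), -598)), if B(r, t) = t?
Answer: I*√175990 ≈ 419.51*I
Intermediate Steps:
√((29*(-112))*54 + B(1/(-2087), -598)) = √((29*(-112))*54 - 598) = √(-3248*54 - 598) = √(-175392 - 598) = √(-175990) = I*√175990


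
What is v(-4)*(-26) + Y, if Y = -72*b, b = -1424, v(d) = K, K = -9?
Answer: 102762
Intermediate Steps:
v(d) = -9
Y = 102528 (Y = -72*(-1424) = 102528)
v(-4)*(-26) + Y = -9*(-26) + 102528 = 234 + 102528 = 102762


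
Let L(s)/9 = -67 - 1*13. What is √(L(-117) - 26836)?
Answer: 166*I ≈ 166.0*I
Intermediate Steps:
L(s) = -720 (L(s) = 9*(-67 - 1*13) = 9*(-67 - 13) = 9*(-80) = -720)
√(L(-117) - 26836) = √(-720 - 26836) = √(-27556) = 166*I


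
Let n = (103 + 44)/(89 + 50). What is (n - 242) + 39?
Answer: -28070/139 ≈ -201.94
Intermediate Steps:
n = 147/139 ≈ 1.0576
(n - 242) + 39 = (147/139 - 242) + 39 = -33491/139 + 39 = -28070/139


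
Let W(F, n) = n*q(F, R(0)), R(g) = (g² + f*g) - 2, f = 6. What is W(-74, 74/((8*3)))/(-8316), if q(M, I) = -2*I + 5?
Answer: -37/11088 ≈ -0.0033369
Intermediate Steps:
R(g) = -2 + g² + 6*g (R(g) = (g² + 6*g) - 2 = -2 + g² + 6*g)
q(M, I) = 5 - 2*I
W(F, n) = 9*n (W(F, n) = n*(5 - 2*(-2 + 0² + 6*0)) = n*(5 - 2*(-2 + 0 + 0)) = n*(5 - 2*(-2)) = n*(5 + 4) = n*9 = 9*n)
W(-74, 74/((8*3)))/(-8316) = (9*(74/((8*3))))/(-8316) = (9*(74/24))*(-1/8316) = (9*(74*(1/24)))*(-1/8316) = (9*(37/12))*(-1/8316) = (111/4)*(-1/8316) = -37/11088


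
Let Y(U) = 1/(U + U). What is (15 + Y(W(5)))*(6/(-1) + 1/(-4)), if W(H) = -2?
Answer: -1475/16 ≈ -92.188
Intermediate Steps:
Y(U) = 1/(2*U)
(15 + Y(W(5)))*(6/(-1) + 1/(-4)) = (15 + (½)/(-2))*(6/(-1) + 1/(-4)) = (15 + (½)*(-½))*(6*(-1) + 1*(-¼)) = (15 - ¼)*(-6 - ¼) = (59/4)*(-25/4) = -1475/16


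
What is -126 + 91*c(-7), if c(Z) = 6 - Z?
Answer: 1057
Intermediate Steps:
-126 + 91*c(-7) = -126 + 91*(6 - 1*(-7)) = -126 + 91*(6 + 7) = -126 + 91*13 = -126 + 1183 = 1057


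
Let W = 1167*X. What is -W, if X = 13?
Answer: -15171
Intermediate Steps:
W = 15171 (W = 1167*13 = 15171)
-W = -1*15171 = -15171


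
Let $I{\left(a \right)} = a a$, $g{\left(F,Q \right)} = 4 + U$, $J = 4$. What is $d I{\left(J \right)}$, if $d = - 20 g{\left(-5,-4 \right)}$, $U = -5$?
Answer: $320$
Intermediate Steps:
$g{\left(F,Q \right)} = -1$ ($g{\left(F,Q \right)} = 4 - 5 = -1$)
$I{\left(a \right)} = a^{2}$
$d = 20$ ($d = \left(-20\right) \left(-1\right) = 20$)
$d I{\left(J \right)} = 20 \cdot 4^{2} = 20 \cdot 16 = 320$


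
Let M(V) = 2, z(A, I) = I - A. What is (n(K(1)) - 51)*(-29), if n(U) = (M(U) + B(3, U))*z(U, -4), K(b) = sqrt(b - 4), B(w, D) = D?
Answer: 1624 + 174*I*sqrt(3) ≈ 1624.0 + 301.38*I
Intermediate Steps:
K(b) = sqrt(-4 + b)
n(U) = (-4 - U)*(2 + U) (n(U) = (2 + U)*(-4 - U) = (-4 - U)*(2 + U))
(n(K(1)) - 51)*(-29) = (-(2 + sqrt(-4 + 1))*(4 + sqrt(-4 + 1)) - 51)*(-29) = (-(2 + sqrt(-3))*(4 + sqrt(-3)) - 51)*(-29) = (-(2 + I*sqrt(3))*(4 + I*sqrt(3)) - 51)*(-29) = (-51 - (2 + I*sqrt(3))*(4 + I*sqrt(3)))*(-29) = 1479 + 29*(2 + I*sqrt(3))*(4 + I*sqrt(3))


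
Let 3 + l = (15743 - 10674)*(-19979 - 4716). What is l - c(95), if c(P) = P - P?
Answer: -125178958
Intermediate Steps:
c(P) = 0
l = -125178958 (l = -3 + (15743 - 10674)*(-19979 - 4716) = -3 + 5069*(-24695) = -3 - 125178955 = -125178958)
l - c(95) = -125178958 - 1*0 = -125178958 + 0 = -125178958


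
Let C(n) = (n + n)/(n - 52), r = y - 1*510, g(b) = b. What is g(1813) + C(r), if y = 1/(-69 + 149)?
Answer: 81592265/44959 ≈ 1814.8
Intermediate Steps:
y = 1/80 ≈ 0.012500
r = -40799/80 (r = 1/80 - 1*510 = 1/80 - 510 = -40799/80 ≈ -509.99)
C(n) = 2*n/(-52 + n) (C(n) = (2*n)/(-52 + n) = 2*n/(-52 + n))
g(1813) + C(r) = 1813 + 2*(-40799/80)/(-52 - 40799/80) = 1813 + 2*(-40799/80)/(-44959/80) = 1813 + 2*(-40799/80)*(-80/44959) = 1813 + 81598/44959 = 81592265/44959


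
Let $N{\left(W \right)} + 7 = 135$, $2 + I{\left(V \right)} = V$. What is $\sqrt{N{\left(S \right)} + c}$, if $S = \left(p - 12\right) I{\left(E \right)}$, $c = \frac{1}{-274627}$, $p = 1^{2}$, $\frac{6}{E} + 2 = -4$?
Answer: $\frac{\sqrt{9653758333885}}{274627} \approx 11.314$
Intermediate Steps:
$E = -1$ ($E = \frac{6}{-2 - 4} = \frac{6}{-6} = 6 \left(- \frac{1}{6}\right) = -1$)
$I{\left(V \right)} = -2 + V$
$p = 1$
$c = - \frac{1}{274627} \approx -3.6413 \cdot 10^{-6}$
$S = 33$ ($S = \left(1 - 12\right) \left(-2 - 1\right) = \left(-11\right) \left(-3\right) = 33$)
$N{\left(W \right)} = 128$ ($N{\left(W \right)} = -7 + 135 = 128$)
$\sqrt{N{\left(S \right)} + c} = \sqrt{128 - \frac{1}{274627}} = \sqrt{\frac{35152255}{274627}} = \frac{\sqrt{9653758333885}}{274627}$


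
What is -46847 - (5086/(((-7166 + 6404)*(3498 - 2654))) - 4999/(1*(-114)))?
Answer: -95496577847/2036572 ≈ -46891.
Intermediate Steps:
-46847 - (5086/(((-7166 + 6404)*(3498 - 2654))) - 4999/(1*(-114))) = -46847 - (5086/((-762*844)) - 4999/(-114)) = -46847 - (5086/(-643128) - 4999*(-1/114)) = -46847 - (5086*(-1/643128) + 4999/114) = -46847 - (-2543/321564 + 4999/114) = -46847 - 1*89289363/2036572 = -46847 - 89289363/2036572 = -95496577847/2036572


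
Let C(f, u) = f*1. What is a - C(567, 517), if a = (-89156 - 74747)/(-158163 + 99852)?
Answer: -32898434/58311 ≈ -564.19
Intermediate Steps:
C(f, u) = f
a = 163903/58311 (a = -163903/(-58311) = -163903*(-1/58311) = 163903/58311 ≈ 2.8108)
a - C(567, 517) = 163903/58311 - 1*567 = 163903/58311 - 567 = -32898434/58311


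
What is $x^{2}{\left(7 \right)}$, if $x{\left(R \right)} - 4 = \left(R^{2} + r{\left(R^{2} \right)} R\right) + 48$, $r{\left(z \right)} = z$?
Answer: $197136$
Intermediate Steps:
$x{\left(R \right)} = 52 + R^{2} + R^{3}$ ($x{\left(R \right)} = 4 + \left(\left(R^{2} + R^{2} R\right) + 48\right) = 4 + \left(\left(R^{2} + R^{3}\right) + 48\right) = 4 + \left(48 + R^{2} + R^{3}\right) = 52 + R^{2} + R^{3}$)
$x^{2}{\left(7 \right)} = \left(52 + 7^{2} + 7^{3}\right)^{2} = \left(52 + 49 + 343\right)^{2} = 444^{2} = 197136$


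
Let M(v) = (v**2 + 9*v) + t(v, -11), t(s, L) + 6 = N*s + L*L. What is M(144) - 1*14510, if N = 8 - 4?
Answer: 8213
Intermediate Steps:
N = 4
t(s, L) = -6 + L**2 + 4*s (t(s, L) = -6 + (4*s + L*L) = -6 + (4*s + L**2) = -6 + (L**2 + 4*s) = -6 + L**2 + 4*s)
M(v) = 115 + v**2 + 13*v (M(v) = (v**2 + 9*v) + (-6 + (-11)**2 + 4*v) = (v**2 + 9*v) + (-6 + 121 + 4*v) = (v**2 + 9*v) + (115 + 4*v) = 115 + v**2 + 13*v)
M(144) - 1*14510 = (115 + 144**2 + 13*144) - 1*14510 = (115 + 20736 + 1872) - 14510 = 22723 - 14510 = 8213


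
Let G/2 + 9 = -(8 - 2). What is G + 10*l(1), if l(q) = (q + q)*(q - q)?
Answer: -30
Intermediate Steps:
G = -30 (G = -18 + 2*(-(8 - 2)) = -18 + 2*(-1*6) = -18 + 2*(-6) = -18 - 12 = -30)
l(q) = 0 (l(q) = (2*q)*0 = 0)
G + 10*l(1) = -30 + 10*0 = -30 + 0 = -30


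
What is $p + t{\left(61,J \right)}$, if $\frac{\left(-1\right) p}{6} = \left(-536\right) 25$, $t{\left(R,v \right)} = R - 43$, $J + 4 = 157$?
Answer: $80418$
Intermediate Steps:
$J = 153$ ($J = -4 + 157 = 153$)
$t{\left(R,v \right)} = -43 + R$ ($t{\left(R,v \right)} = R - 43 = -43 + R$)
$p = 80400$ ($p = - 6 \left(\left(-536\right) 25\right) = \left(-6\right) \left(-13400\right) = 80400$)
$p + t{\left(61,J \right)} = 80400 + \left(-43 + 61\right) = 80400 + 18 = 80418$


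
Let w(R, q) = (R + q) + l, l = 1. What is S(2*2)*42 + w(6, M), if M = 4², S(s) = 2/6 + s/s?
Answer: 79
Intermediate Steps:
S(s) = 4/3 (S(s) = 2*(⅙) + 1 = ⅓ + 1 = 4/3)
M = 16
w(R, q) = 1 + R + q (w(R, q) = (R + q) + 1 = 1 + R + q)
S(2*2)*42 + w(6, M) = (4/3)*42 + (1 + 6 + 16) = 56 + 23 = 79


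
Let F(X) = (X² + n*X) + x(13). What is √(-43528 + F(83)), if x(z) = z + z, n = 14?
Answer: 3*I*√3939 ≈ 188.28*I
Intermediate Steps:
x(z) = 2*z
F(X) = 26 + X² + 14*X (F(X) = (X² + 14*X) + 2*13 = (X² + 14*X) + 26 = 26 + X² + 14*X)
√(-43528 + F(83)) = √(-43528 + (26 + 83² + 14*83)) = √(-43528 + (26 + 6889 + 1162)) = √(-43528 + 8077) = √(-35451) = 3*I*√3939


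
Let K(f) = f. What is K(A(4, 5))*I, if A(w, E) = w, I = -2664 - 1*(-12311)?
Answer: 38588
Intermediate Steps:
I = 9647 (I = -2664 + 12311 = 9647)
K(A(4, 5))*I = 4*9647 = 38588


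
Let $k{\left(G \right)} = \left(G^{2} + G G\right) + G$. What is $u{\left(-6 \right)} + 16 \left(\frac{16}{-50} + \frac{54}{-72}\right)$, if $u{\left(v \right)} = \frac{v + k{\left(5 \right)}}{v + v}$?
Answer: $- \frac{6361}{300} \approx -21.203$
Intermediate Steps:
$k{\left(G \right)} = G + 2 G^{2}$ ($k{\left(G \right)} = \left(G^{2} + G^{2}\right) + G = 2 G^{2} + G = G + 2 G^{2}$)
$u{\left(v \right)} = \frac{55 + v}{2 v}$ ($u{\left(v \right)} = \frac{v + 5 \left(1 + 2 \cdot 5\right)}{v + v} = \frac{v + 5 \left(1 + 10\right)}{2 v} = \left(v + 5 \cdot 11\right) \frac{1}{2 v} = \left(v + 55\right) \frac{1}{2 v} = \left(55 + v\right) \frac{1}{2 v} = \frac{55 + v}{2 v}$)
$u{\left(-6 \right)} + 16 \left(\frac{16}{-50} + \frac{54}{-72}\right) = \frac{55 - 6}{2 \left(-6\right)} + 16 \left(\frac{16}{-50} + \frac{54}{-72}\right) = \frac{1}{2} \left(- \frac{1}{6}\right) 49 + 16 \left(16 \left(- \frac{1}{50}\right) + 54 \left(- \frac{1}{72}\right)\right) = - \frac{49}{12} + 16 \left(- \frac{8}{25} - \frac{3}{4}\right) = - \frac{49}{12} + 16 \left(- \frac{107}{100}\right) = - \frac{49}{12} - \frac{428}{25} = - \frac{6361}{300}$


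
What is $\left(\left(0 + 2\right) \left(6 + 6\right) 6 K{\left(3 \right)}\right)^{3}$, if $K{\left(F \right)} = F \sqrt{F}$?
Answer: $241864704 \sqrt{3} \approx 4.1892 \cdot 10^{8}$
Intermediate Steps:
$K{\left(F \right)} = F^{\frac{3}{2}}$
$\left(\left(0 + 2\right) \left(6 + 6\right) 6 K{\left(3 \right)}\right)^{3} = \left(\left(0 + 2\right) \left(6 + 6\right) 6 \cdot 3^{\frac{3}{2}}\right)^{3} = \left(2 \cdot 12 \cdot 6 \cdot 3 \sqrt{3}\right)^{3} = \left(24 \cdot 6 \cdot 3 \sqrt{3}\right)^{3} = \left(144 \cdot 3 \sqrt{3}\right)^{3} = \left(432 \sqrt{3}\right)^{3} = 241864704 \sqrt{3}$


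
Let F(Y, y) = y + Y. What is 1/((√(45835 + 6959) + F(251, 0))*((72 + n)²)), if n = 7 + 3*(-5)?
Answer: 251/41807872 - 3*√5866/41807872 ≈ 5.0781e-7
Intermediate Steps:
n = -8 (n = 7 - 15 = -8)
F(Y, y) = Y + y
1/((√(45835 + 6959) + F(251, 0))*((72 + n)²)) = 1/((√(45835 + 6959) + (251 + 0))*((72 - 8)²)) = 1/((√52794 + 251)*(64²)) = 1/((3*√5866 + 251)*4096) = (1/4096)/(251 + 3*√5866) = 1/(4096*(251 + 3*√5866))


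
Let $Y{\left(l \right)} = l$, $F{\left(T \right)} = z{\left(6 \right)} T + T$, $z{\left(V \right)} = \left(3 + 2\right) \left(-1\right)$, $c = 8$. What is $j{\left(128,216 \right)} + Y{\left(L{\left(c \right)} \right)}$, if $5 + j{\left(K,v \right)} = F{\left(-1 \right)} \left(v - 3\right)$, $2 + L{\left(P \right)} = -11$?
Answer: $834$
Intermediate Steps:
$L{\left(P \right)} = -13$ ($L{\left(P \right)} = -2 - 11 = -13$)
$z{\left(V \right)} = -5$ ($z{\left(V \right)} = 5 \left(-1\right) = -5$)
$F{\left(T \right)} = - 4 T$ ($F{\left(T \right)} = - 5 T + T = - 4 T$)
$j{\left(K,v \right)} = -17 + 4 v$ ($j{\left(K,v \right)} = -5 + \left(-4\right) \left(-1\right) \left(v - 3\right) = -5 + 4 \left(-3 + v\right) = -5 + \left(-12 + 4 v\right) = -17 + 4 v$)
$j{\left(128,216 \right)} + Y{\left(L{\left(c \right)} \right)} = \left(-17 + 4 \cdot 216\right) - 13 = \left(-17 + 864\right) - 13 = 847 - 13 = 834$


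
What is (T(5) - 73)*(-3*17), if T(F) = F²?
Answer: 2448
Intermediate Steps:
(T(5) - 73)*(-3*17) = (5² - 73)*(-3*17) = (25 - 73)*(-51) = -48*(-51) = 2448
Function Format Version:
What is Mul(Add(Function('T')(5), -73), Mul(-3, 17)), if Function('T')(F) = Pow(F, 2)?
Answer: 2448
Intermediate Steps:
Mul(Add(Function('T')(5), -73), Mul(-3, 17)) = Mul(Add(Pow(5, 2), -73), Mul(-3, 17)) = Mul(Add(25, -73), -51) = Mul(-48, -51) = 2448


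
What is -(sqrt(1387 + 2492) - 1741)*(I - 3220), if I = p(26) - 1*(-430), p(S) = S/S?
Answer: -4855649 + 8367*sqrt(431) ≈ -4.6819e+6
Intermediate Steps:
p(S) = 1
I = 431 (I = 1 - 1*(-430) = 1 + 430 = 431)
-(sqrt(1387 + 2492) - 1741)*(I - 3220) = -(sqrt(1387 + 2492) - 1741)*(431 - 3220) = -(sqrt(3879) - 1741)*(-2789) = -(3*sqrt(431) - 1741)*(-2789) = -(-1741 + 3*sqrt(431))*(-2789) = -(4855649 - 8367*sqrt(431)) = -4855649 + 8367*sqrt(431)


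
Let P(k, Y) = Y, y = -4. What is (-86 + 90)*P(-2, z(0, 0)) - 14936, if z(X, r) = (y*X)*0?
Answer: -14936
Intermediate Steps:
z(X, r) = 0 (z(X, r) = -4*X*0 = 0)
(-86 + 90)*P(-2, z(0, 0)) - 14936 = (-86 + 90)*0 - 14936 = 4*0 - 14936 = 0 - 14936 = -14936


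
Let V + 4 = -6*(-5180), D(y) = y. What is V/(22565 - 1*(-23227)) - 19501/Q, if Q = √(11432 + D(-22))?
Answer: 7769/11448 - 19501*√11410/11410 ≈ -181.89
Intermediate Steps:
Q = √11410 (Q = √(11432 - 22) = √11410 ≈ 106.82)
V = 31076 (V = -4 - 6*(-5180) = -4 + 31080 = 31076)
V/(22565 - 1*(-23227)) - 19501/Q = 31076/(22565 - 1*(-23227)) - 19501*√11410/11410 = 31076/(22565 + 23227) - 19501*√11410/11410 = 31076/45792 - 19501*√11410/11410 = 31076*(1/45792) - 19501*√11410/11410 = 7769/11448 - 19501*√11410/11410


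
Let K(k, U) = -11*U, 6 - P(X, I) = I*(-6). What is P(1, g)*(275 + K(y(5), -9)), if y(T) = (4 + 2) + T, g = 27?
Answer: 62832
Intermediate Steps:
P(X, I) = 6 + 6*I (P(X, I) = 6 - I*(-6) = 6 - (-6)*I = 6 + 6*I)
y(T) = 6 + T
P(1, g)*(275 + K(y(5), -9)) = (6 + 6*27)*(275 - 11*(-9)) = (6 + 162)*(275 + 99) = 168*374 = 62832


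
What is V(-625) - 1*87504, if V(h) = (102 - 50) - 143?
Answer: -87595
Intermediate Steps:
V(h) = -91 (V(h) = 52 - 143 = -91)
V(-625) - 1*87504 = -91 - 1*87504 = -91 - 87504 = -87595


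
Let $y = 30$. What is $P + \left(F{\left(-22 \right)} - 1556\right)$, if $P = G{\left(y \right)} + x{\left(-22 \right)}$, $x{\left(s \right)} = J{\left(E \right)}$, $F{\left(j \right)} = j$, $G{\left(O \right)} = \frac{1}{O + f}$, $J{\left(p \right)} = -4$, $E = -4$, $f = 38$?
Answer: $- \frac{107575}{68} \approx -1582.0$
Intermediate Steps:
$G{\left(O \right)} = \frac{1}{38 + O}$ ($G{\left(O \right)} = \frac{1}{O + 38} = \frac{1}{38 + O}$)
$x{\left(s \right)} = -4$
$P = - \frac{271}{68}$ ($P = \frac{1}{38 + 30} - 4 = \frac{1}{68} - 4 = - \frac{271}{68} \approx -3.9853$)
$P + \left(F{\left(-22 \right)} - 1556\right) = - \frac{271}{68} - 1578 = - \frac{107575}{68}$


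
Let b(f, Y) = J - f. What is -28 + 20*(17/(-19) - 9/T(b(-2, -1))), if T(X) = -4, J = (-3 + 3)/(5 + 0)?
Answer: -17/19 ≈ -0.89474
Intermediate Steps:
J = 0 (J = 0/5 = 0*(⅕) = 0)
b(f, Y) = -f (b(f, Y) = 0 - f = -f)
-28 + 20*(17/(-19) - 9/T(b(-2, -1))) = -28 + 20*(17/(-19) - 9/(-4)) = -28 + 20*(17*(-1/19) - 9*(-¼)) = -28 + 20*(-17/19 + 9/4) = -28 + 20*(103/76) = -28 + 515/19 = -17/19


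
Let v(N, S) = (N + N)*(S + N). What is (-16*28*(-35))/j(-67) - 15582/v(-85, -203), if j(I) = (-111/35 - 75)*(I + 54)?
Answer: 91371623/6046560 ≈ 15.111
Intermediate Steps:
j(I) = -147744/35 - 2736*I/35 (j(I) = (-111*1/35 - 75)*(54 + I) = (-111/35 - 75)*(54 + I) = -2736*(54 + I)/35 = -147744/35 - 2736*I/35)
v(N, S) = 2*N*(N + S) (v(N, S) = (2*N)*(N + S) = 2*N*(N + S))
(-16*28*(-35))/j(-67) - 15582/v(-85, -203) = (-16*28*(-35))/(-147744/35 - 2736/35*(-67)) - 15582*(-1/(170*(-85 - 203))) = (-448*(-35))/(-147744/35 + 183312/35) - 15582/(2*(-85)*(-288)) = 15680/(35568/35) - 15582/48960 = 15680*(35/35568) - 15582*1/48960 = 34300/2223 - 2597/8160 = 91371623/6046560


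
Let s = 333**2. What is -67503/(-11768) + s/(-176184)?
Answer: 73527825/14398148 ≈ 5.1068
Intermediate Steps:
s = 110889
-67503/(-11768) + s/(-176184) = -67503/(-11768) + 110889/(-176184) = -67503*(-1/11768) + 110889*(-1/176184) = 67503/11768 - 12321/19576 = 73527825/14398148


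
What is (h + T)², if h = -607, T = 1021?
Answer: 171396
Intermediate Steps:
(h + T)² = (-607 + 1021)² = 414² = 171396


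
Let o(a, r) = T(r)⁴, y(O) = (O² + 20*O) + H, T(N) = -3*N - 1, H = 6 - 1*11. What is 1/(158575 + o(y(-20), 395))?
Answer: 1/1978512465791 ≈ 5.0543e-13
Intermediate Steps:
H = -5 (H = 6 - 11 = -5)
T(N) = -1 - 3*N
y(O) = -5 + O² + 20*O (y(O) = (O² + 20*O) - 5 = -5 + O² + 20*O)
o(a, r) = (-1 - 3*r)⁴
1/(158575 + o(y(-20), 395)) = 1/(158575 + (1 + 3*395)⁴) = 1/(158575 + (1 + 1185)⁴) = 1/(158575 + 1186⁴) = 1/(158575 + 1978512307216) = 1/1978512465791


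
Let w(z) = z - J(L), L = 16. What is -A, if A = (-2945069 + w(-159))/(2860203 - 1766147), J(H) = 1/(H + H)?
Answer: 94247297/35009792 ≈ 2.6920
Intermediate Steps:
J(H) = 1/(2*H)
w(z) = -1/32 + z (w(z) = z - 1/(2*16) = z - 1*1/32 = z - 1/32 = -1/32 + z)
A = -94247297/35009792 (A = (-2945069 + (-1/32 - 159))/(2860203 - 1766147) = (-2945069 - 5089/32)/1094056 = -94247297/32*1/1094056 = -94247297/35009792 ≈ -2.6920)
-A = -1*(-94247297/35009792) = 94247297/35009792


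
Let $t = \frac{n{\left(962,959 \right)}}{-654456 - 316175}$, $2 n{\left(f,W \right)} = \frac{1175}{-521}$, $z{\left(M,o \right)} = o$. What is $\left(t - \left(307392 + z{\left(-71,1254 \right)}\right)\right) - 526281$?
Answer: $- \frac{844443082151179}{1011397502} \approx -8.3493 \cdot 10^{5}$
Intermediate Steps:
$n{\left(f,W \right)} = - \frac{1175}{1042}$ ($n{\left(f,W \right)} = \frac{1175 \frac{1}{-521}}{2} = \frac{1175 \left(- \frac{1}{521}\right)}{2} = \frac{1}{2} \left(- \frac{1175}{521}\right) = - \frac{1175}{1042}$)
$t = \frac{1175}{1011397502}$ ($t = - \frac{1175}{1042 \left(-654456 - 316175\right)} = - \frac{1175}{1042 \left(-970631\right)} = \left(- \frac{1175}{1042}\right) \left(- \frac{1}{970631}\right) = \frac{1175}{1011397502} \approx 1.1618 \cdot 10^{-6}$)
$\left(t - \left(307392 + z{\left(-71,1254 \right)}\right)\right) - 526281 = \left(\frac{1175}{1011397502} - 308646\right) - 526281 = - \frac{312163793401117}{1011397502} - 526281 = - \frac{844443082151179}{1011397502}$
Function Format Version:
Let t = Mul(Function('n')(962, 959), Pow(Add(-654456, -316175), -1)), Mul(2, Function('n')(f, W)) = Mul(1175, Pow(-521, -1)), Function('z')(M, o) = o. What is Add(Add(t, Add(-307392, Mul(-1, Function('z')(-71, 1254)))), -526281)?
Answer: Rational(-844443082151179, 1011397502) ≈ -8.3493e+5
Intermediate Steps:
Function('n')(f, W) = Rational(-1175, 1042) (Function('n')(f, W) = Mul(Rational(1, 2), Mul(1175, Pow(-521, -1))) = Mul(Rational(1, 2), Mul(1175, Rational(-1, 521))) = Mul(Rational(1, 2), Rational(-1175, 521)) = Rational(-1175, 1042))
t = Rational(1175, 1011397502) (t = Mul(Rational(-1175, 1042), Pow(Add(-654456, -316175), -1)) = Mul(Rational(-1175, 1042), Pow(-970631, -1)) = Mul(Rational(-1175, 1042), Rational(-1, 970631)) = Rational(1175, 1011397502) ≈ 1.1618e-6)
Add(Add(t, Add(-307392, Mul(-1, Function('z')(-71, 1254)))), -526281) = Add(Add(Rational(1175, 1011397502), Add(-307392, Mul(-1, 1254))), -526281) = Add(Add(Rational(1175, 1011397502), Add(-307392, -1254)), -526281) = Add(Add(Rational(1175, 1011397502), -308646), -526281) = Add(Rational(-312163793401117, 1011397502), -526281) = Rational(-844443082151179, 1011397502)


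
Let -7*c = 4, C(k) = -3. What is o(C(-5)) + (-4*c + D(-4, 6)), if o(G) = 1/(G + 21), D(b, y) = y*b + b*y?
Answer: -5753/126 ≈ -45.659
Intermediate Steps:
D(b, y) = 2*b*y (D(b, y) = b*y + b*y = 2*b*y)
c = -4/7 (c = -⅐*4 = -4/7 ≈ -0.57143)
o(G) = 1/(21 + G)
o(C(-5)) + (-4*c + D(-4, 6)) = 1/(21 - 3) + (-4*(-4/7) + 2*(-4)*6) = 1/18 + (16/7 - 48) = 1/18 - 320/7 = -5753/126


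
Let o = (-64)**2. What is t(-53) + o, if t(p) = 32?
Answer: 4128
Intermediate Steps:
o = 4096
t(-53) + o = 32 + 4096 = 4128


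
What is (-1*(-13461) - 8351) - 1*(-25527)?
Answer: 30637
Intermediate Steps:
(-1*(-13461) - 8351) - 1*(-25527) = (13461 - 8351) + 25527 = 5110 + 25527 = 30637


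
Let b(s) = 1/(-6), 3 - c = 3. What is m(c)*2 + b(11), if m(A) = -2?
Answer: -25/6 ≈ -4.1667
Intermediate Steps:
c = 0 (c = 3 - 1*3 = 3 - 3 = 0)
b(s) = -⅙
m(c)*2 + b(11) = -2*2 - ⅙ = -4 - ⅙ = -25/6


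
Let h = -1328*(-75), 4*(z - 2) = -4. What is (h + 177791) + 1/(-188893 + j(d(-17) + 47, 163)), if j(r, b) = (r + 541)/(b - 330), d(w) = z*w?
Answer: 8750493823315/31545702 ≈ 2.7739e+5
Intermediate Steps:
z = 1 (z = 2 + (1/4)*(-4) = 2 - 1 = 1)
d(w) = w (d(w) = 1*w = w)
j(r, b) = (541 + r)/(-330 + b)
h = 99600
(h + 177791) + 1/(-188893 + j(d(-17) + 47, 163)) = (99600 + 177791) + 1/(-188893 + (541 + (-17 + 47))/(-330 + 163)) = 277391 + 1/(-188893 + (541 + 30)/(-167)) = 277391 + 1/(-188893 - 1/167*571) = 277391 + 1/(-188893 - 571/167) = 277391 + 1/(-31545702/167) = 277391 - 167/31545702 = 8750493823315/31545702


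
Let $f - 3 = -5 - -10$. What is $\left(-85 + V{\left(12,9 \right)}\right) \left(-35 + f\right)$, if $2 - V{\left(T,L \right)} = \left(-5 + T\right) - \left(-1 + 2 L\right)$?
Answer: $1971$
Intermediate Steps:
$f = 8$ ($f = 3 - -5 = 3 + \left(-5 + 10\right) = 3 + 5 = 8$)
$V{\left(T,L \right)} = 6 - T + 2 L$ ($V{\left(T,L \right)} = 2 - \left(\left(-5 + T\right) - \left(-1 + 2 L\right)\right) = 2 - \left(-4 + T - 2 L\right) = 2 + \left(4 - T + 2 L\right) = 6 - T + 2 L$)
$\left(-85 + V{\left(12,9 \right)}\right) \left(-35 + f\right) = \left(-85 + \left(6 - 12 + 2 \cdot 9\right)\right) \left(-35 + 8\right) = \left(-85 + \left(6 - 12 + 18\right)\right) \left(-27\right) = \left(-85 + 12\right) \left(-27\right) = \left(-73\right) \left(-27\right) = 1971$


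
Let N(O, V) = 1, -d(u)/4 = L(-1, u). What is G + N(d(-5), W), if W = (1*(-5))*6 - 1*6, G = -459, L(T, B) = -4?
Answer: -458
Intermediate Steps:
d(u) = 16 (d(u) = -4*(-4) = 16)
W = -36 (W = -5*6 - 6 = -30 - 6 = -36)
G + N(d(-5), W) = -459 + 1 = -458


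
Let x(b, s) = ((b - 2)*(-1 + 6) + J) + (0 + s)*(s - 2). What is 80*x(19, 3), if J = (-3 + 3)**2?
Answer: 7040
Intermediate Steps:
J = 0 (J = 0**2 = 0)
x(b, s) = -10 + 5*b + s*(-2 + s) (x(b, s) = ((b - 2)*(-1 + 6) + 0) + (0 + s)*(s - 2) = ((-2 + b)*5 + 0) + s*(-2 + s) = ((-10 + 5*b) + 0) + s*(-2 + s) = (-10 + 5*b) + s*(-2 + s) = -10 + 5*b + s*(-2 + s))
80*x(19, 3) = 80*(-10 + 3**2 - 2*3 + 5*19) = 80*(-10 + 9 - 6 + 95) = 80*88 = 7040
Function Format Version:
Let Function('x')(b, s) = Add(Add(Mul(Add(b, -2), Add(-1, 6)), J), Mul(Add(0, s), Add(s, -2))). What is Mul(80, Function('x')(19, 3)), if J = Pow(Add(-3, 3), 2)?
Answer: 7040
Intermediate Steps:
J = 0 (J = Pow(0, 2) = 0)
Function('x')(b, s) = Add(-10, Mul(5, b), Mul(s, Add(-2, s))) (Function('x')(b, s) = Add(Add(Mul(Add(b, -2), Add(-1, 6)), 0), Mul(Add(0, s), Add(s, -2))) = Add(Add(Mul(Add(-2, b), 5), 0), Mul(s, Add(-2, s))) = Add(Add(Add(-10, Mul(5, b)), 0), Mul(s, Add(-2, s))) = Add(Add(-10, Mul(5, b)), Mul(s, Add(-2, s))) = Add(-10, Mul(5, b), Mul(s, Add(-2, s))))
Mul(80, Function('x')(19, 3)) = Mul(80, Add(-10, Pow(3, 2), Mul(-2, 3), Mul(5, 19))) = Mul(80, Add(-10, 9, -6, 95)) = Mul(80, 88) = 7040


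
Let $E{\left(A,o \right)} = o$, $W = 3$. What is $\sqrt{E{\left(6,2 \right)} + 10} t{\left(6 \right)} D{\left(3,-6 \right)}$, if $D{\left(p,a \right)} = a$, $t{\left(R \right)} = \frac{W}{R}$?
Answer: $- 6 \sqrt{3} \approx -10.392$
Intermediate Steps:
$t{\left(R \right)} = \frac{3}{R}$
$\sqrt{E{\left(6,2 \right)} + 10} t{\left(6 \right)} D{\left(3,-6 \right)} = \sqrt{2 + 10} \cdot \frac{3}{6} \left(-6\right) = \sqrt{12} \cdot 3 \cdot \frac{1}{6} \left(-6\right) = 2 \sqrt{3} \cdot \frac{1}{2} \left(-6\right) = \sqrt{3} \left(-6\right) = - 6 \sqrt{3}$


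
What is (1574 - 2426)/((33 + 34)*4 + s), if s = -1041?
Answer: 852/773 ≈ 1.1022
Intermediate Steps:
(1574 - 2426)/((33 + 34)*4 + s) = (1574 - 2426)/((33 + 34)*4 - 1041) = -852/(67*4 - 1041) = -852/(268 - 1041) = -852/(-773) = -852*(-1/773) = 852/773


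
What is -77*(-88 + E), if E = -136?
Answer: 17248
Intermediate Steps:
-77*(-88 + E) = -77*(-88 - 136) = -77*(-224) = 17248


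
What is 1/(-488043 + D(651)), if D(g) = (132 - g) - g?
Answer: -1/489213 ≈ -2.0441e-6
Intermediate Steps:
D(g) = 132 - 2*g
1/(-488043 + D(651)) = 1/(-488043 + (132 - 2*651)) = 1/(-488043 + (132 - 1302)) = 1/(-488043 - 1170) = 1/(-489213) = -1/489213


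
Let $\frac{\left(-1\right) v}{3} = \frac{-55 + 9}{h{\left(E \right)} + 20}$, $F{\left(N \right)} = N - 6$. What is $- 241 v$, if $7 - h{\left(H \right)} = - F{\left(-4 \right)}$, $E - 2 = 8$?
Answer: $- \frac{33258}{17} \approx -1956.4$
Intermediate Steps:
$E = 10$ ($E = 2 + 8 = 10$)
$F{\left(N \right)} = -6 + N$ ($F{\left(N \right)} = N - 6 = -6 + N$)
$h{\left(H \right)} = -3$ ($h{\left(H \right)} = 7 - - (-6 - 4) = 7 - \left(-1\right) \left(-10\right) = 7 - 10 = -3$)
$v = \frac{138}{17}$ ($v = - 3 \frac{-55 + 9}{-3 + 20} = - 3 \left(- \frac{46}{17}\right) = - 3 \left(\left(-46\right) \frac{1}{17}\right) = \left(-3\right) \left(- \frac{46}{17}\right) = \frac{138}{17} \approx 8.1176$)
$- 241 v = \left(-241\right) \frac{138}{17} = - \frac{33258}{17}$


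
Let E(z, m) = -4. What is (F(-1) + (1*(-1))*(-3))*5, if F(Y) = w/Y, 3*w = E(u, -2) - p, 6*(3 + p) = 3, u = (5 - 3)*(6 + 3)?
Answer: 35/2 ≈ 17.500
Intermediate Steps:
u = 18 (u = 2*9 = 18)
p = -5/2 (p = -3 + (⅙)*3 = -3 + ½ = -5/2 ≈ -2.5000)
w = -½ (w = (-4 - 1*(-5/2))/3 = (-4 + 5/2)/3 = (⅓)*(-3/2) = -½ ≈ -0.50000)
F(Y) = -1/(2*Y)
(F(-1) + (1*(-1))*(-3))*5 = (-½/(-1) + (1*(-1))*(-3))*5 = (-½*(-1) - 1*(-3))*5 = (½ + 3)*5 = (7/2)*5 = 35/2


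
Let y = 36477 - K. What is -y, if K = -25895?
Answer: -62372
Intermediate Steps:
y = 62372 (y = 36477 - 1*(-25895) = 36477 + 25895 = 62372)
-y = -1*62372 = -62372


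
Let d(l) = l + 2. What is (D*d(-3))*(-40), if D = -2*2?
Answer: -160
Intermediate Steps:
D = -4
d(l) = 2 + l
(D*d(-3))*(-40) = -4*(2 - 3)*(-40) = -4*(-1)*(-40) = 4*(-40) = -160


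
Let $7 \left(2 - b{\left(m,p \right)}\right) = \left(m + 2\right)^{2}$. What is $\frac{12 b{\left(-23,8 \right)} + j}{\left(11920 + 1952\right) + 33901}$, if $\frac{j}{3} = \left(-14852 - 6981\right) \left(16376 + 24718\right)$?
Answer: $- \frac{2691616638}{47773} \approx -56342.0$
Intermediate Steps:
$j = -2691615906$ ($j = 3 \left(-14852 - 6981\right) \left(16376 + 24718\right) = 3 \left(\left(-21833\right) 41094\right) = 3 \left(-897205302\right) = -2691615906$)
$b{\left(m,p \right)} = 2 - \frac{\left(2 + m\right)^{2}}{7}$ ($b{\left(m,p \right)} = 2 - \frac{\left(m + 2\right)^{2}}{7} = 2 - \frac{\left(2 + m\right)^{2}}{7}$)
$\frac{12 b{\left(-23,8 \right)} + j}{\left(11920 + 1952\right) + 33901} = \frac{12 \left(2 - \frac{\left(2 - 23\right)^{2}}{7}\right) - 2691615906}{\left(11920 + 1952\right) + 33901} = \frac{12 \left(2 - \frac{\left(-21\right)^{2}}{7}\right) - 2691615906}{13872 + 33901} = \frac{12 \left(2 - 63\right) - 2691615906}{47773} = \left(12 \left(2 - 63\right) - 2691615906\right) \frac{1}{47773} = \left(12 \left(-61\right) - 2691615906\right) \frac{1}{47773} = \left(-732 - 2691615906\right) \frac{1}{47773} = \left(-2691616638\right) \frac{1}{47773} = - \frac{2691616638}{47773}$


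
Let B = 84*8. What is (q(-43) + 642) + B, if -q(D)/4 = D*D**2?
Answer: 319342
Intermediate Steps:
B = 672
q(D) = -4*D**3 (q(D) = -4*D*D**2 = -4*D**3)
(q(-43) + 642) + B = (-4*(-43)**3 + 642) + 672 = (-4*(-79507) + 642) + 672 = (318028 + 642) + 672 = 318670 + 672 = 319342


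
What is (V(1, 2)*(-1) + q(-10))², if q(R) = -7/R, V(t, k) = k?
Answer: 169/100 ≈ 1.6900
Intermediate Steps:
(V(1, 2)*(-1) + q(-10))² = (2*(-1) - 7/(-10))² = (-2 - 7*(-⅒))² = (-2 + 7/10)² = (-13/10)² = 169/100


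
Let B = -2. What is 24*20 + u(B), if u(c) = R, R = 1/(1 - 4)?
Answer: 1439/3 ≈ 479.67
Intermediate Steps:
R = -1/3 (R = 1/(-3) = -1/3 ≈ -0.33333)
u(c) = -1/3
24*20 + u(B) = 24*20 - 1/3 = 480 - 1/3 = 1439/3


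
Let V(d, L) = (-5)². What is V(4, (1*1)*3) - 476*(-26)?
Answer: 12401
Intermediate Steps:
V(d, L) = 25
V(4, (1*1)*3) - 476*(-26) = 25 - 476*(-26) = 25 + 12376 = 12401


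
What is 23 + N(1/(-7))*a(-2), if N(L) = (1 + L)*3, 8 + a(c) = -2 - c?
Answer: 17/7 ≈ 2.4286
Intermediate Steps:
a(c) = -10 - c (a(c) = -8 + (-2 - c) = -10 - c)
N(L) = 3 + 3*L
23 + N(1/(-7))*a(-2) = 23 + (3 + 3/(-7))*(-10 - 1*(-2)) = 23 + (3 + 3*(-⅐))*(-10 + 2) = 23 + (3 - 3/7)*(-8) = 23 + (18/7)*(-8) = 23 - 144/7 = 17/7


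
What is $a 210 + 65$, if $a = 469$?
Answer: $98555$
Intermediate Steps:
$a 210 + 65 = 469 \cdot 210 + 65 = 98490 + 65 = 98555$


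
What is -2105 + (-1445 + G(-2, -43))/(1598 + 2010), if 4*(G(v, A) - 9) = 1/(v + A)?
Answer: -1367329681/649440 ≈ -2105.4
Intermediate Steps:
G(v, A) = 9 + 1/(4*(A + v)) (G(v, A) = 9 + 1/(4*(v + A)) = 9 + 1/(4*(A + v)))
-2105 + (-1445 + G(-2, -43))/(1598 + 2010) = -2105 + (-1445 + (1/4 + 9*(-43) + 9*(-2))/(-43 - 2))/(1598 + 2010) = -2105 + (-1445 + (1/4 - 387 - 18)/(-45))/3608 = -2105 + (-1445 - 1/45*(-1619/4))*(1/3608) = -2105 + (-1445 + 1619/180)*(1/3608) = -2105 - 258481/180*1/3608 = -2105 - 258481/649440 = -1367329681/649440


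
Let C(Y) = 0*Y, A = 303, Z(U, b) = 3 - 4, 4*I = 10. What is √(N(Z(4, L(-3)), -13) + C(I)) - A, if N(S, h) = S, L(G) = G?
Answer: -303 + I ≈ -303.0 + 1.0*I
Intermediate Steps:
I = 5/2 (I = (¼)*10 = 5/2 ≈ 2.5000)
Z(U, b) = -1
C(Y) = 0
√(N(Z(4, L(-3)), -13) + C(I)) - A = √(-1 + 0) - 1*303 = √(-1) - 303 = I - 303 = -303 + I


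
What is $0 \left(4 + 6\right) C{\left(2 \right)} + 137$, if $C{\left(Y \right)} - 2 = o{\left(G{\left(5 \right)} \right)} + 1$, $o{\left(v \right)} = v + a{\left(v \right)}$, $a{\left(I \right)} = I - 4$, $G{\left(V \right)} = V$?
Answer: $137$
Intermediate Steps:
$a{\left(I \right)} = -4 + I$ ($a{\left(I \right)} = I - 4 = -4 + I$)
$o{\left(v \right)} = -4 + 2 v$ ($o{\left(v \right)} = v + \left(-4 + v\right) = -4 + 2 v$)
$C{\left(Y \right)} = 9$ ($C{\left(Y \right)} = 2 + \left(\left(-4 + 2 \cdot 5\right) + 1\right) = 2 + \left(\left(-4 + 10\right) + 1\right) = 2 + \left(6 + 1\right) = 2 + 7 = 9$)
$0 \left(4 + 6\right) C{\left(2 \right)} + 137 = 0 \left(4 + 6\right) 9 + 137 = 0 \cdot 10 \cdot 9 + 137 = 0 \cdot 9 + 137 = 0 + 137 = 137$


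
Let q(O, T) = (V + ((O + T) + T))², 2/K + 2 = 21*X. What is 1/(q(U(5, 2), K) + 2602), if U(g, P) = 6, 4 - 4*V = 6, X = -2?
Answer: 484/1273529 ≈ 0.00038005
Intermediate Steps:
V = -½ (V = 1 - ¼*6 = 1 - 3/2 = -½ ≈ -0.50000)
K = -1/22 (K = 2/(-2 + 21*(-2)) = 2/(-2 - 42) = 2/(-44) = 2*(-1/44) = -1/22 ≈ -0.045455)
q(O, T) = (-½ + O + 2*T)² (q(O, T) = (-½ + ((O + T) + T))² = (-½ + (O + 2*T))² = (-½ + O + 2*T)²)
1/(q(U(5, 2), K) + 2602) = 1/((-1 + 2*6 + 4*(-1/22))²/4 + 2602) = 1/((-1 + 12 - 2/11)²/4 + 2602) = 1/((119/11)²/4 + 2602) = 1/((¼)*(14161/121) + 2602) = 1/(14161/484 + 2602) = 1/(1273529/484) = 484/1273529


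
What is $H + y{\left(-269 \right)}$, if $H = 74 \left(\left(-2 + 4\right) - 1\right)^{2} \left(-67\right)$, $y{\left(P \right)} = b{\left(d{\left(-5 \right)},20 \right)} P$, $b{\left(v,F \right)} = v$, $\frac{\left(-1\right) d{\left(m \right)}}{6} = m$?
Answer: $-13028$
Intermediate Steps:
$d{\left(m \right)} = - 6 m$
$y{\left(P \right)} = 30 P$ ($y{\left(P \right)} = \left(-6\right) \left(-5\right) P = 30 P$)
$H = -4958$ ($H = 74 \left(2 - 1\right)^{2} \left(-67\right) = 74 \cdot 1^{2} \left(-67\right) = 74 \cdot 1 \left(-67\right) = 74 \left(-67\right) = -4958$)
$H + y{\left(-269 \right)} = -4958 + 30 \left(-269\right) = -4958 - 8070 = -13028$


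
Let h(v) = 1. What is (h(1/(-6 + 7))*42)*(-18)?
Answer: -756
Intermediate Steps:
(h(1/(-6 + 7))*42)*(-18) = (1*42)*(-18) = 42*(-18) = -756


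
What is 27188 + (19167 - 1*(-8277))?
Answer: 54632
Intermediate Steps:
27188 + (19167 - 1*(-8277)) = 27188 + (19167 + 8277) = 27188 + 27444 = 54632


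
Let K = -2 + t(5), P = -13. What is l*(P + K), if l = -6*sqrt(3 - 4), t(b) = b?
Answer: 60*I ≈ 60.0*I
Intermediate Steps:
K = 3 (K = -2 + 5 = 3)
l = -6*I ≈ -6.0*I
l*(P + K) = (-6*I)*(-13 + 3) = -6*I*(-10) = 60*I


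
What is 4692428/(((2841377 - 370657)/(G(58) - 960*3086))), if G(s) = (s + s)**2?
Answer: -216225909133/38605 ≈ -5.6010e+6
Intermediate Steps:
G(s) = 4*s**2 (G(s) = (2*s)**2 = 4*s**2)
4692428/(((2841377 - 370657)/(G(58) - 960*3086))) = 4692428/(((2841377 - 370657)/(4*58**2 - 960*3086))) = 4692428/((2470720/(4*3364 - 2962560))) = 4692428/((2470720/(13456 - 2962560))) = 4692428/((2470720/(-2949104))) = 4692428/((2470720*(-1/2949104))) = 4692428/(-154420/184319) = 4692428*(-184319/154420) = -216225909133/38605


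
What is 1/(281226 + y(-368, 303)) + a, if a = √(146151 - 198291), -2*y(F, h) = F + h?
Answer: 2/562517 + 2*I*√13035 ≈ 3.5554e-6 + 228.34*I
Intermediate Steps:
y(F, h) = -F/2 - h/2 (y(F, h) = -(F + h)/2 = -F/2 - h/2)
a = 2*I*√13035 (a = √(-52140) = 2*I*√13035 ≈ 228.34*I)
1/(281226 + y(-368, 303)) + a = 1/(281226 + (-½*(-368) - ½*303)) + 2*I*√13035 = 1/(281226 + (184 - 303/2)) + 2*I*√13035 = 1/(281226 + 65/2) + 2*I*√13035 = 1/(562517/2) + 2*I*√13035 = 2/562517 + 2*I*√13035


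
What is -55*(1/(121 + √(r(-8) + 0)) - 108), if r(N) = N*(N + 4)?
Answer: 86770805/14609 + 220*√2/14609 ≈ 5939.6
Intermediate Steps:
r(N) = N*(4 + N)
-55*(1/(121 + √(r(-8) + 0)) - 108) = -55*(1/(121 + √(-8*(4 - 8) + 0)) - 108) = -55*(1/(121 + √(-8*(-4) + 0)) - 108) = -55*(1/(121 + √(32 + 0)) - 108) = -55*(1/(121 + √32) - 108) = -55*(1/(121 + 4*√2) - 108) = -55*(-108 + 1/(121 + 4*√2)) = 5940 - 55/(121 + 4*√2)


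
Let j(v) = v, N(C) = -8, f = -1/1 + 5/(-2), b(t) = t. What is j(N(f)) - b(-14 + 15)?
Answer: -9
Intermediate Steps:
f = -7/2 (f = -1*1 + 5*(-½) = -1 - 5/2 = -7/2 ≈ -3.5000)
j(N(f)) - b(-14 + 15) = -8 - (-14 + 15) = -8 - 1*1 = -8 - 1 = -9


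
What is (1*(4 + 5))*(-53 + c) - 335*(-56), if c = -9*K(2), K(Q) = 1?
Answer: 18202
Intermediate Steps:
c = -9 (c = -9*1 = -9)
(1*(4 + 5))*(-53 + c) - 335*(-56) = (1*(4 + 5))*(-53 - 9) - 335*(-56) = (1*9)*(-62) + 18760 = 9*(-62) + 18760 = -558 + 18760 = 18202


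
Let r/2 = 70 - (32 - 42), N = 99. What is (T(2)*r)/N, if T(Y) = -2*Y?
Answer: -640/99 ≈ -6.4646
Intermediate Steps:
r = 160 (r = 2*(70 - (32 - 42)) = 2*(70 - 1*(-10)) = 2*(70 + 10) = 2*80 = 160)
(T(2)*r)/N = (-2*2*160)/99 = -4*160*(1/99) = -640*1/99 = -640/99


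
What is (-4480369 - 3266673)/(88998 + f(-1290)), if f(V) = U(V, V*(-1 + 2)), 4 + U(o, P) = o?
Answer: -3873521/43852 ≈ -88.332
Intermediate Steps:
U(o, P) = -4 + o
f(V) = -4 + V
(-4480369 - 3266673)/(88998 + f(-1290)) = (-4480369 - 3266673)/(88998 + (-4 - 1290)) = -7747042/(88998 - 1294) = -7747042/87704 = -7747042*1/87704 = -3873521/43852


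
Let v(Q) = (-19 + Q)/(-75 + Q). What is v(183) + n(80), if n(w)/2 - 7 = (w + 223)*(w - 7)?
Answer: 1194845/27 ≈ 44254.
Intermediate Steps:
v(Q) = (-19 + Q)/(-75 + Q)
n(w) = 14 + 2*(-7 + w)*(223 + w) (n(w) = 14 + 2*((w + 223)*(w - 7)) = 14 + 2*((223 + w)*(-7 + w)) = 14 + 2*((-7 + w)*(223 + w)) = 14 + 2*(-7 + w)*(223 + w))
v(183) + n(80) = (-19 + 183)/(-75 + 183) + (-3108 + 2*80**2 + 432*80) = 164/108 + (-3108 + 2*6400 + 34560) = (1/108)*164 + (-3108 + 12800 + 34560) = 41/27 + 44252 = 1194845/27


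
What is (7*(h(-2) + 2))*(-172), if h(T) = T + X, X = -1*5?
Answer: 6020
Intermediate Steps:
X = -5
h(T) = -5 + T (h(T) = T - 5 = -5 + T)
(7*(h(-2) + 2))*(-172) = (7*((-5 - 2) + 2))*(-172) = (7*(-7 + 2))*(-172) = (7*(-5))*(-172) = -35*(-172) = 6020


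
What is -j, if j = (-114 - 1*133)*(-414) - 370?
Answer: -101888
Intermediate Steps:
j = 101888 (j = (-114 - 133)*(-414) - 370 = -247*(-414) - 370 = 102258 - 370 = 101888)
-j = -1*101888 = -101888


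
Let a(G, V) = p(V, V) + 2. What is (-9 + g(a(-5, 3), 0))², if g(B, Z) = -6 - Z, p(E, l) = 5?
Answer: 225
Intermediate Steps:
a(G, V) = 7 (a(G, V) = 5 + 2 = 7)
(-9 + g(a(-5, 3), 0))² = (-9 + (-6 - 1*0))² = (-9 + (-6 + 0))² = (-9 - 6)² = (-15)² = 225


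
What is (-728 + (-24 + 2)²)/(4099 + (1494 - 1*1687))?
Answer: -122/1953 ≈ -0.062468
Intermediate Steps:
(-728 + (-24 + 2)²)/(4099 + (1494 - 1*1687)) = (-728 + (-22)²)/(4099 + (1494 - 1687)) = (-728 + 484)/(4099 - 193) = -244/3906 = -244*1/3906 = -122/1953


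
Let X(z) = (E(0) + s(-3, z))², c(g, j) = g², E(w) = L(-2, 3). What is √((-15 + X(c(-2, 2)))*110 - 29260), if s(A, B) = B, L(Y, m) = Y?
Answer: I*√30470 ≈ 174.56*I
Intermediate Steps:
E(w) = -2
X(z) = (-2 + z)²
√((-15 + X(c(-2, 2)))*110 - 29260) = √((-15 + (-2 + (-2)²)²)*110 - 29260) = √((-15 + (-2 + 4)²)*110 - 29260) = √((-15 + 2²)*110 - 29260) = √((-15 + 4)*110 - 29260) = √(-11*110 - 29260) = √(-1210 - 29260) = √(-30470) = I*√30470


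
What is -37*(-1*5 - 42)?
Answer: 1739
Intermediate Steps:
-37*(-1*5 - 42) = -37*(-5 - 42) = -37*(-47) = 1739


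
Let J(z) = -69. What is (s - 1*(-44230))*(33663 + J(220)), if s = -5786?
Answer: 1291487736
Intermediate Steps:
(s - 1*(-44230))*(33663 + J(220)) = (-5786 - 1*(-44230))*(33663 - 69) = (-5786 + 44230)*33594 = 38444*33594 = 1291487736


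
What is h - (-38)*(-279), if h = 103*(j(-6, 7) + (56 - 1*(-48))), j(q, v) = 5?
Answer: 625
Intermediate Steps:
h = 11227 (h = 103*(5 + (56 - 1*(-48))) = 103*(5 + (56 + 48)) = 103*(5 + 104) = 103*109 = 11227)
h - (-38)*(-279) = 11227 - (-38)*(-279) = 11227 - 1*10602 = 11227 - 10602 = 625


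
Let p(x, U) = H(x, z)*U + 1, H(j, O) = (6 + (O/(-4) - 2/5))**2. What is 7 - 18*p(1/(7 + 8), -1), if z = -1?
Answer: 121001/200 ≈ 605.00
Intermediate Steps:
H(j, O) = (28/5 - O/4)**2 (H(j, O) = (6 + (O*(-1/4) - 2*1/5))**2 = (6 + (-O/4 - 2/5))**2 = (6 + (-2/5 - O/4))**2 = (28/5 - O/4)**2)
p(x, U) = 1 + 13689*U/400 (p(x, U) = ((-112 + 5*(-1))**2/400)*U + 1 = ((-112 - 5)**2/400)*U + 1 = ((1/400)*(-117)**2)*U + 1 = ((1/400)*13689)*U + 1 = 13689*U/400 + 1 = 1 + 13689*U/400)
7 - 18*p(1/(7 + 8), -1) = 7 - 18*(1 + (13689/400)*(-1)) = 7 - 18*(1 - 13689/400) = 7 - 18*(-13289/400) = 7 + 119601/200 = 121001/200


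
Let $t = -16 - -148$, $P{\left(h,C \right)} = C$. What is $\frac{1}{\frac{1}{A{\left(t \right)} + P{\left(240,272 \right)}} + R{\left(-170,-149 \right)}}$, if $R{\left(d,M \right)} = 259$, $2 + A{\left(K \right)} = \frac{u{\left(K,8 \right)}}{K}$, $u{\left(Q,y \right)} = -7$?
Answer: $\frac{35633}{9229079} \approx 0.003861$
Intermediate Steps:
$t = 132$ ($t = -16 + 148 = 132$)
$A{\left(K \right)} = -2 - \frac{7}{K}$
$\frac{1}{\frac{1}{A{\left(t \right)} + P{\left(240,272 \right)}} + R{\left(-170,-149 \right)}} = \frac{1}{\frac{1}{\left(-2 - \frac{7}{132}\right) + 272} + 259} = \frac{1}{\frac{1}{- \frac{271}{132} + 272} + 259} = \frac{1}{\frac{1}{\frac{35633}{132}} + 259} = \frac{1}{\frac{132}{35633} + 259} = \frac{1}{\frac{9229079}{35633}} = \frac{35633}{9229079}$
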